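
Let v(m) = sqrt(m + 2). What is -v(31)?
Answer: -sqrt(33) ≈ -5.7446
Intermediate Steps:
v(m) = sqrt(2 + m)
-v(31) = -sqrt(2 + 31) = -sqrt(33)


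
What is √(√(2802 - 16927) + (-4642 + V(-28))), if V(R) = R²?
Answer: √(-3858 + 5*I*√565) ≈ 0.9566 + 62.12*I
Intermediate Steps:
√(√(2802 - 16927) + (-4642 + V(-28))) = √(√(2802 - 16927) + (-4642 + (-28)²)) = √(√(-14125) + (-4642 + 784)) = √(5*I*√565 - 3858) = √(-3858 + 5*I*√565)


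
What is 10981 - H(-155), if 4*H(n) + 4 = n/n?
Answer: 43927/4 ≈ 10982.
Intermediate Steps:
H(n) = -¾ (H(n) = -1 + (n/n)/4 = -1 + (¼)*1 = -1 + ¼ = -¾)
10981 - H(-155) = 10981 - 1*(-¾) = 10981 + ¾ = 43927/4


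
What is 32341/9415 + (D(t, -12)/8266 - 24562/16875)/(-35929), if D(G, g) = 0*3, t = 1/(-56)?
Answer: 3921728038121/1141666430625 ≈ 3.4351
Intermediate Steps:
t = -1/56 ≈ -0.017857
D(G, g) = 0
32341/9415 + (D(t, -12)/8266 - 24562/16875)/(-35929) = 32341/9415 + (0/8266 - 24562/16875)/(-35929) = 32341*(1/9415) + (0*(1/8266) - 24562*1/16875)*(-1/35929) = 32341/9415 + (0 - 24562/16875)*(-1/35929) = 32341/9415 - 24562/16875*(-1/35929) = 32341/9415 + 24562/606301875 = 3921728038121/1141666430625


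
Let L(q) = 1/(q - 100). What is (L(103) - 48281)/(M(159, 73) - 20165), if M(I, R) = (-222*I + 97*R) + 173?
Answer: 144842/144627 ≈ 1.0015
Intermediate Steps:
L(q) = 1/(-100 + q)
M(I, R) = 173 - 222*I + 97*R
(L(103) - 48281)/(M(159, 73) - 20165) = (1/(-100 + 103) - 48281)/((173 - 222*159 + 97*73) - 20165) = (1/3 - 48281)/((173 - 35298 + 7081) - 20165) = (⅓ - 48281)/(-28044 - 20165) = -144842/3/(-48209) = -144842/3*(-1/48209) = 144842/144627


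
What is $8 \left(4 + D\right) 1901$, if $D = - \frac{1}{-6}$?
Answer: $\frac{190100}{3} \approx 63367.0$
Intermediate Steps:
$D = \frac{1}{6}$ ($D = \left(-1\right) \left(- \frac{1}{6}\right) = \frac{1}{6} \approx 0.16667$)
$8 \left(4 + D\right) 1901 = 8 \left(4 + \frac{1}{6}\right) 1901 = 8 \cdot \frac{25}{6} \cdot 1901 = \frac{100}{3} \cdot 1901 = \frac{190100}{3}$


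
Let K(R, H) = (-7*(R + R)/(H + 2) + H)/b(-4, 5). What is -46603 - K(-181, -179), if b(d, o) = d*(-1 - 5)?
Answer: -197935327/4248 ≈ -46595.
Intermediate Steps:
b(d, o) = -6*d (b(d, o) = d*(-6) = -6*d)
K(R, H) = H/24 - 7*R/(12*(2 + H)) (K(R, H) = (-7*(R + R)/(H + 2) + H)/((-6*(-4))) = (-7*2*R/(2 + H) + H)/24 = (-14*R/(2 + H) + H)*(1/24) = (H - 14*R/(2 + H))*(1/24) = H/24 - 7*R/(12*(2 + H)))
-46603 - K(-181, -179) = -46603 - ((-179)² - 14*(-181) + 2*(-179))/(24*(2 - 179)) = -46603 - (32041 + 2534 - 358)/(24*(-177)) = -46603 - (-1)*34217/(24*177) = -46603 - 1*(-34217/4248) = -46603 + 34217/4248 = -197935327/4248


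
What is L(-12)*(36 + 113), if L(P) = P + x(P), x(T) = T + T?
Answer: -5364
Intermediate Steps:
x(T) = 2*T
L(P) = 3*P (L(P) = P + 2*P = 3*P)
L(-12)*(36 + 113) = (3*(-12))*(36 + 113) = -36*149 = -5364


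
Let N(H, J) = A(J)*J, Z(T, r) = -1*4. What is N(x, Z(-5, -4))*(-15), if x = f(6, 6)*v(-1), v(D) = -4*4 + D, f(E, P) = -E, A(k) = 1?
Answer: 60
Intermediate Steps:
Z(T, r) = -4
v(D) = -16 + D
x = 102 (x = (-1*6)*(-16 - 1) = -6*(-17) = 102)
N(H, J) = J (N(H, J) = 1*J = J)
N(x, Z(-5, -4))*(-15) = -4*(-15) = 60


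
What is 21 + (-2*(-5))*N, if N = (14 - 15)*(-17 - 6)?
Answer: 251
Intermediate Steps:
N = 23 (N = -1*(-23) = 23)
21 + (-2*(-5))*N = 21 - 2*(-5)*23 = 21 + 10*23 = 21 + 230 = 251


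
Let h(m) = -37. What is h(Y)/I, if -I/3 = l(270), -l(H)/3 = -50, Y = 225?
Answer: 37/450 ≈ 0.082222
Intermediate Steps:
l(H) = 150 (l(H) = -3*(-50) = 150)
I = -450 (I = -3*150 = -450)
h(Y)/I = -37/(-450) = -37*(-1/450) = 37/450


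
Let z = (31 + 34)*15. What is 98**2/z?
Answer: 9604/975 ≈ 9.8503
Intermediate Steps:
z = 975 (z = 65*15 = 975)
98**2/z = 98**2/975 = 9604*(1/975) = 9604/975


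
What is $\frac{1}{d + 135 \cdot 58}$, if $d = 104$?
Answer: $\frac{1}{7934} \approx 0.00012604$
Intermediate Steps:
$\frac{1}{d + 135 \cdot 58} = \frac{1}{104 + 135 \cdot 58} = \frac{1}{104 + 7830} = \frac{1}{7934}$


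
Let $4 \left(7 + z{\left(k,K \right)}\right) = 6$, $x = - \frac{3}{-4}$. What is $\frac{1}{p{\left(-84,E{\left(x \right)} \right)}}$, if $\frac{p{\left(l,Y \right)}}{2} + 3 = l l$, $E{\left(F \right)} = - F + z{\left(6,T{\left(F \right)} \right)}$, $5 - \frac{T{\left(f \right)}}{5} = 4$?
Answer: $\frac{1}{14106} \approx 7.0892 \cdot 10^{-5}$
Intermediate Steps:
$T{\left(f \right)} = 5$ ($T{\left(f \right)} = 25 - 20 = 5$)
$x = \frac{3}{4}$ ($x = \left(-3\right) \left(- \frac{1}{4}\right) = \frac{3}{4} \approx 0.75$)
$z{\left(k,K \right)} = - \frac{11}{2}$ ($z{\left(k,K \right)} = -7 + \frac{1}{4} \cdot 6 = -7 + \frac{3}{2} = - \frac{11}{2}$)
$E{\left(F \right)} = - \frac{11}{2} - F$ ($E{\left(F \right)} = - F - \frac{11}{2} = - \frac{11}{2} - F$)
$p{\left(l,Y \right)} = -6 + 2 l^{2}$ ($p{\left(l,Y \right)} = -6 + 2 l l = -6 + 2 l^{2}$)
$\frac{1}{p{\left(-84,E{\left(x \right)} \right)}} = \frac{1}{-6 + 2 \left(-84\right)^{2}} = \frac{1}{-6 + 2 \cdot 7056} = \frac{1}{-6 + 14112} = \frac{1}{14106}$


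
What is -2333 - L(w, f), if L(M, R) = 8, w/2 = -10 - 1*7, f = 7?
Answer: -2341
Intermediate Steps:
w = -34 (w = 2*(-10 - 1*7) = 2*(-10 - 7) = 2*(-17) = -34)
-2333 - L(w, f) = -2333 - 1*8 = -2333 - 8 = -2341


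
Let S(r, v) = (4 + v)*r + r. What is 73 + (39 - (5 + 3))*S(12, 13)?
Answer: 6769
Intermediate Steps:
S(r, v) = r + r*(4 + v) (S(r, v) = r*(4 + v) + r = r + r*(4 + v))
73 + (39 - (5 + 3))*S(12, 13) = 73 + (39 - (5 + 3))*(12*(5 + 13)) = 73 + (39 - 1*8)*(12*18) = 73 + (39 - 8)*216 = 73 + 31*216 = 73 + 6696 = 6769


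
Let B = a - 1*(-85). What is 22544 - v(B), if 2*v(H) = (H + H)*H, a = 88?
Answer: -7385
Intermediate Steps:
B = 173 (B = 88 - 1*(-85) = 88 + 85 = 173)
v(H) = H² (v(H) = ((H + H)*H)/2 = ((2*H)*H)/2 = (2*H²)/2 = H²)
22544 - v(B) = 22544 - 1*173² = 22544 - 1*29929 = 22544 - 29929 = -7385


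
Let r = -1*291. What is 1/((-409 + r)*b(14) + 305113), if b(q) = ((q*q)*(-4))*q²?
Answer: 1/107869913 ≈ 9.2704e-9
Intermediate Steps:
b(q) = -4*q⁴ (b(q) = (q²*(-4))*q² = (-4*q²)*q² = -4*q⁴)
r = -291
1/((-409 + r)*b(14) + 305113) = 1/((-409 - 291)*(-4*14⁴) + 305113) = 1/(-(-2800)*38416 + 305113) = 1/(-700*(-153664) + 305113) = 1/(107564800 + 305113) = 1/107869913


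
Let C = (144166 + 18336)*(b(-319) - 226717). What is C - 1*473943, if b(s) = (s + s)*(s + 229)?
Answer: -27511575037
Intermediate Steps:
b(s) = 2*s*(229 + s) (b(s) = (2*s)*(229 + s) = 2*s*(229 + s))
C = -27511101094 (C = (144166 + 18336)*(2*(-319)*(229 - 319) - 226717) = 162502*(2*(-319)*(-90) - 226717) = 162502*(57420 - 226717) = 162502*(-169297) = -27511101094)
C - 1*473943 = -27511101094 - 1*473943 = -27511101094 - 473943 = -27511575037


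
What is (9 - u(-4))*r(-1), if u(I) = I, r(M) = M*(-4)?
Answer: 52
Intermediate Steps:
r(M) = -4*M
(9 - u(-4))*r(-1) = (9 - 1*(-4))*(-4*(-1)) = (9 + 4)*4 = 13*4 = 52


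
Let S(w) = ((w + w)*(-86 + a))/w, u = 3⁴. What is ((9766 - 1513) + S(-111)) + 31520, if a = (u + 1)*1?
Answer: 39765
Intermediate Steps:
u = 81
a = 82 (a = (81 + 1)*1 = 82*1 = 82)
S(w) = -8 (S(w) = ((w + w)*(-86 + 82))/w = ((2*w)*(-4))/w = (-8*w)/w = -8)
((9766 - 1513) + S(-111)) + 31520 = ((9766 - 1513) - 8) + 31520 = (8253 - 8) + 31520 = 8245 + 31520 = 39765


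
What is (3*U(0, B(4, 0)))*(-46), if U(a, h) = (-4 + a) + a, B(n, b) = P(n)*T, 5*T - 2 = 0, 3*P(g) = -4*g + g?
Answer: 552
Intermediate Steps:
P(g) = -g (P(g) = (-4*g + g)/3 = (-3*g)/3 = -g)
T = ⅖ (T = ⅖ + (⅕)*0 = ⅖ + 0 = ⅖ ≈ 0.40000)
B(n, b) = -2*n/5 (B(n, b) = -n*(⅖) = -2*n/5)
U(a, h) = -4 + 2*a
(3*U(0, B(4, 0)))*(-46) = (3*(-4 + 2*0))*(-46) = (3*(-4 + 0))*(-46) = (3*(-4))*(-46) = -12*(-46) = 552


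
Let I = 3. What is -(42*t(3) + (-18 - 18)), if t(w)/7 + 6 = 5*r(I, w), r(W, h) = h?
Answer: -2610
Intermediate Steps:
t(w) = -42 + 35*w (t(w) = -42 + 7*(5*w) = -42 + 35*w)
-(42*t(3) + (-18 - 18)) = -(42*(-42 + 35*3) + (-18 - 18)) = -(42*(-42 + 105) - 36) = -(42*63 - 36) = -(2646 - 36) = -1*2610 = -2610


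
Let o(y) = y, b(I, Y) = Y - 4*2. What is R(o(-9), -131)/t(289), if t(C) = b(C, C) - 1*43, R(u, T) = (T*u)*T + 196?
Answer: -154253/238 ≈ -648.12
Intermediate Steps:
b(I, Y) = -8 + Y (b(I, Y) = Y - 8 = -8 + Y)
R(u, T) = 196 + u*T² (R(u, T) = u*T² + 196 = 196 + u*T²)
t(C) = -51 + C (t(C) = (-8 + C) - 1*43 = (-8 + C) - 43 = -51 + C)
R(o(-9), -131)/t(289) = (196 - 9*(-131)²)/(-51 + 289) = (196 - 9*17161)/238 = (196 - 154449)*(1/238) = -154253*1/238 = -154253/238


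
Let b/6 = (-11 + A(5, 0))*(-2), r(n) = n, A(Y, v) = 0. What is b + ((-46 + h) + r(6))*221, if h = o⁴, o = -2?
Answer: -5172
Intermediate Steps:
h = 16 (h = (-2)⁴ = 16)
b = 132 (b = 6*((-11 + 0)*(-2)) = 6*(-11*(-2)) = 6*22 = 132)
b + ((-46 + h) + r(6))*221 = 132 + ((-46 + 16) + 6)*221 = 132 + (-30 + 6)*221 = 132 - 24*221 = 132 - 5304 = -5172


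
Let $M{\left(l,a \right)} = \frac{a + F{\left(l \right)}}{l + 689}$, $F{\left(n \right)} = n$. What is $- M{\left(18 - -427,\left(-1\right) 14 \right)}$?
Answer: $- \frac{431}{1134} \approx -0.38007$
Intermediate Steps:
$M{\left(l,a \right)} = \frac{a + l}{689 + l}$ ($M{\left(l,a \right)} = \frac{a + l}{l + 689} = \frac{a + l}{689 + l}$)
$- M{\left(18 - -427,\left(-1\right) 14 \right)} = - \frac{\left(-1\right) 14 + \left(18 - -427\right)}{689 + \left(18 - -427\right)} = - \frac{-14 + \left(18 + 427\right)}{689 + \left(18 + 427\right)} = - \frac{-14 + 445}{689 + 445} = - \frac{431}{1134}$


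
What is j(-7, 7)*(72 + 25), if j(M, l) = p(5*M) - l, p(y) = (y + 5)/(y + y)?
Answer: -4462/7 ≈ -637.43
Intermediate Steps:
p(y) = (5 + y)/(2*y) (p(y) = (5 + y)/((2*y)) = (5 + y)*(1/(2*y)) = (5 + y)/(2*y))
j(M, l) = -l + (5 + 5*M)/(10*M) (j(M, l) = (5 + 5*M)/(2*((5*M))) - l = (1/(5*M))*(5 + 5*M)/2 - l = (5 + 5*M)/(10*M) - l = -l + (5 + 5*M)/(10*M))
j(-7, 7)*(72 + 25) = (½ + (½)/(-7) - 1*7)*(72 + 25) = (½ + (½)*(-⅐) - 7)*97 = (½ - 1/14 - 7)*97 = -46/7*97 = -4462/7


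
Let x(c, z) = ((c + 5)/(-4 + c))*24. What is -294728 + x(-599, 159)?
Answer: -19745192/67 ≈ -2.9470e+5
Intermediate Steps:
x(c, z) = 24*(5 + c)/(-4 + c) (x(c, z) = ((5 + c)/(-4 + c))*24 = 24*(5 + c)/(-4 + c))
-294728 + x(-599, 159) = -294728 + 24*(5 - 599)/(-4 - 599) = -294728 + 24*(-594)/(-603) = -294728 + 24*(-1/603)*(-594) = -294728 + 1584/67 = -19745192/67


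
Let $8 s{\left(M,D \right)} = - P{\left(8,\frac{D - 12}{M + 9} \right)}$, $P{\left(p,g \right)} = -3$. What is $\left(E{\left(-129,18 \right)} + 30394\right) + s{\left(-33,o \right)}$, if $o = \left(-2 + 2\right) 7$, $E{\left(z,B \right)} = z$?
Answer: $\frac{242123}{8} \approx 30265.0$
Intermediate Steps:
$o = 0$ ($o = 0 \cdot 7 = 0$)
$s{\left(M,D \right)} = \frac{3}{8}$ ($s{\left(M,D \right)} = \frac{\left(-1\right) \left(-3\right)}{8} = \frac{1}{8} \cdot 3 = \frac{3}{8}$)
$\left(E{\left(-129,18 \right)} + 30394\right) + s{\left(-33,o \right)} = \left(-129 + 30394\right) + \frac{3}{8} = 30265 + \frac{3}{8} = \frac{242123}{8}$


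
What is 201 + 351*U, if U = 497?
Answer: 174648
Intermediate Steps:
201 + 351*U = 201 + 351*497 = 201 + 174447 = 174648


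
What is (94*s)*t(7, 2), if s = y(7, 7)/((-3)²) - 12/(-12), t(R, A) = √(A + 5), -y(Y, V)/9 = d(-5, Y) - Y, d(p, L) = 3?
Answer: 470*√7 ≈ 1243.5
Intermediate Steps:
y(Y, V) = -27 + 9*Y (y(Y, V) = -9*(3 - Y) = -27 + 9*Y)
t(R, A) = √(5 + A)
s = 5 (s = (-27 + 9*7)/((-3)²) - 12/(-12) = (-27 + 63)/9 - 12*(-1/12) = 36*(⅑) + 1 = 4 + 1 = 5)
(94*s)*t(7, 2) = (94*5)*√(5 + 2) = 470*√7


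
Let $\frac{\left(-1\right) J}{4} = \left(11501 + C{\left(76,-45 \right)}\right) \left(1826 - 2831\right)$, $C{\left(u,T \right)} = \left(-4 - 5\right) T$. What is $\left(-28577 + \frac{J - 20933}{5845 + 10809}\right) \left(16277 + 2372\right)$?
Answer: $- \frac{7983267108979}{16654} \approx -4.7936 \cdot 10^{8}$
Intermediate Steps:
$C{\left(u,T \right)} = - 9 T$
$J = 47862120$ ($J = - 4 \left(11501 - -405\right) \left(1826 - 2831\right) = - 4 \left(11501 + 405\right) \left(-1005\right) = - 4 \cdot 11906 \left(-1005\right) = \left(-4\right) \left(-11965530\right) = 47862120$)
$\left(-28577 + \frac{J - 20933}{5845 + 10809}\right) \left(16277 + 2372\right) = \left(-28577 + \frac{47862120 - 20933}{5845 + 10809}\right) \left(16277 + 2372\right) = \left(-28577 + \frac{47841187}{16654}\right) 18649 = \left(- \frac{428080171}{16654}\right) 18649 = - \frac{7983267108979}{16654}$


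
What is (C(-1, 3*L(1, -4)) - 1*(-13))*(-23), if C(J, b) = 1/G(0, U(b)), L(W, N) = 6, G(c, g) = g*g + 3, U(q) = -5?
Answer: -8395/28 ≈ -299.82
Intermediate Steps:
G(c, g) = 3 + g**2 (G(c, g) = g**2 + 3 = 3 + g**2)
C(J, b) = 1/28 (C(J, b) = 1/(3 + (-5)**2) = 1/(3 + 25) = 1/28)
(C(-1, 3*L(1, -4)) - 1*(-13))*(-23) = (1/28 - 1*(-13))*(-23) = (1/28 + 13)*(-23) = (365/28)*(-23) = -8395/28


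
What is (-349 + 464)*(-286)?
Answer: -32890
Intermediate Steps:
(-349 + 464)*(-286) = 115*(-286) = -32890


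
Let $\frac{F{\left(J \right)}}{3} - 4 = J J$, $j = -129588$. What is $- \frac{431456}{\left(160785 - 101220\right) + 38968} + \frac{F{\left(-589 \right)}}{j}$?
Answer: $- \frac{52820734401}{4256231468} \approx -12.41$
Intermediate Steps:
$F{\left(J \right)} = 12 + 3 J^{2}$ ($F{\left(J \right)} = 12 + 3 J J = 12 + 3 J^{2}$)
$- \frac{431456}{\left(160785 - 101220\right) + 38968} + \frac{F{\left(-589 \right)}}{j} = - \frac{431456}{\left(160785 - 101220\right) + 38968} + \frac{12 + 3 \left(-589\right)^{2}}{-129588} = - \frac{431456}{59565 + 38968} + \left(12 + 3 \cdot 346921\right) \left(- \frac{1}{129588}\right) = - \frac{431456}{98533} + \left(12 + 1040763\right) \left(- \frac{1}{129588}\right) = \left(-431456\right) \frac{1}{98533} + 1040775 \left(- \frac{1}{129588}\right) = - \frac{431456}{98533} - \frac{346925}{43196} = - \frac{52820734401}{4256231468}$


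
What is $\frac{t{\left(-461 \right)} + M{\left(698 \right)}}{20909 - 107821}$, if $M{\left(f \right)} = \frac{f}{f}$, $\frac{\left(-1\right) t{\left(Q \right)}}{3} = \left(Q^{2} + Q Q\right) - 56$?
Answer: $\frac{1274957}{86912} \approx 14.67$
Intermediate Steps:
$t{\left(Q \right)} = 168 - 6 Q^{2}$ ($t{\left(Q \right)} = - 3 \left(\left(Q^{2} + Q Q\right) - 56\right) = - 3 \left(\left(Q^{2} + Q^{2}\right) - 56\right) = - 3 \left(2 Q^{2} - 56\right) = - 3 \left(-56 + 2 Q^{2}\right) = 168 - 6 Q^{2}$)
$M{\left(f \right)} = 1$
$\frac{t{\left(-461 \right)} + M{\left(698 \right)}}{20909 - 107821} = \frac{\left(168 - 6 \left(-461\right)^{2}\right) + 1}{20909 - 107821} = \frac{\left(168 - 1275126\right) + 1}{-86912} = \left(\left(168 - 1275126\right) + 1\right) \left(- \frac{1}{86912}\right) = \left(-1274958 + 1\right) \left(- \frac{1}{86912}\right) = \left(-1274957\right) \left(- \frac{1}{86912}\right) = \frac{1274957}{86912}$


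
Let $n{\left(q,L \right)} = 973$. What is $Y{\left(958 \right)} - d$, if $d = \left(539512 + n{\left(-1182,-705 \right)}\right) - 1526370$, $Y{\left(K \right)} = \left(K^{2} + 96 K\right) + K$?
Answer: $1996575$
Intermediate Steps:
$Y{\left(K \right)} = K^{2} + 97 K$
$d = -985885$ ($d = \left(539512 + 973\right) - 1526370 = 540485 - 1526370 = -985885$)
$Y{\left(958 \right)} - d = 958 \left(97 + 958\right) - -985885 = 958 \cdot 1055 + 985885 = 1010690 + 985885 = 1996575$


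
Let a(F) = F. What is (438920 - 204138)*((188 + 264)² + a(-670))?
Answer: 47809597788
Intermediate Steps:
(438920 - 204138)*((188 + 264)² + a(-670)) = (438920 - 204138)*((188 + 264)² - 670) = 234782*(452² - 670) = 234782*(204304 - 670) = 234782*203634 = 47809597788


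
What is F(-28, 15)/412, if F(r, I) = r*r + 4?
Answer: 197/103 ≈ 1.9126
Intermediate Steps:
F(r, I) = 4 + r² (F(r, I) = r² + 4 = 4 + r²)
F(-28, 15)/412 = (4 + (-28)²)/412 = (4 + 784)*(1/412) = 788*(1/412) = 197/103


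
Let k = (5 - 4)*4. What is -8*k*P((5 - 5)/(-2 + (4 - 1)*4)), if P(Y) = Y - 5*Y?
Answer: 0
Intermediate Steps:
k = 4 (k = 1*4 = 4)
P(Y) = -4*Y
-8*k*P((5 - 5)/(-2 + (4 - 1)*4)) = -32*(-4*(5 - 5)/(-2 + (4 - 1)*4)) = -32*(-0/(-2 + 3*4)) = -32*(-0/(-2 + 12)) = -32*(-0/10) = -32*(-4*0) = -32*0 = -8*0 = 0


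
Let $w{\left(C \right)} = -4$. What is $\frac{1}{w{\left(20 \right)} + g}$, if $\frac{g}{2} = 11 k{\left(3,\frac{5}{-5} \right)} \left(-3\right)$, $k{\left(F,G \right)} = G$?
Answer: $\frac{1}{62} \approx 0.016129$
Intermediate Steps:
$g = 66$ ($g = 2 \cdot 11 \frac{5}{-5} \left(-3\right) = 2 \cdot 11 \cdot 5 \left(- \frac{1}{5}\right) \left(-3\right) = 2 \cdot 11 \left(-1\right) \left(-3\right) = 2 \left(\left(-11\right) \left(-3\right)\right) = 2 \cdot 33 = 66$)
$\frac{1}{w{\left(20 \right)} + g} = \frac{1}{-4 + 66} = \frac{1}{62}$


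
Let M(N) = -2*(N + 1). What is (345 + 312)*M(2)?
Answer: -3942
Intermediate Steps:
M(N) = -2 - 2*N (M(N) = -2*(1 + N) = -2 - 2*N)
(345 + 312)*M(2) = (345 + 312)*(-2 - 2*2) = 657*(-2 - 4) = 657*(-6) = -3942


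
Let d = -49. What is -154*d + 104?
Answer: 7650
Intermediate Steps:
-154*d + 104 = -154*(-49) + 104 = 7546 + 104 = 7650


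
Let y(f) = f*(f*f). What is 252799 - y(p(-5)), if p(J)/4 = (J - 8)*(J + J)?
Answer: -140355201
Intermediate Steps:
p(J) = 8*J*(-8 + J) (p(J) = 4*((J - 8)*(J + J)) = 4*((-8 + J)*(2*J)) = 4*(2*J*(-8 + J)) = 8*J*(-8 + J))
y(f) = f³ (y(f) = f*f² = f³)
252799 - y(p(-5)) = 252799 - (8*(-5)*(-8 - 5))³ = 252799 - (8*(-5)*(-13))³ = 252799 - 1*520³ = 252799 - 1*140608000 = 252799 - 140608000 = -140355201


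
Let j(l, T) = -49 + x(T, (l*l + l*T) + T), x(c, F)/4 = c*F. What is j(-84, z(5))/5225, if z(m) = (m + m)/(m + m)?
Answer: 27843/5225 ≈ 5.3288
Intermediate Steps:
x(c, F) = 4*F*c (x(c, F) = 4*(c*F) = 4*(F*c) = 4*F*c)
z(m) = 1 (z(m) = (2*m)/((2*m)) = (2*m)*(1/(2*m)) = 1)
j(l, T) = -49 + 4*T*(T + l² + T*l) (j(l, T) = -49 + 4*((l*l + l*T) + T)*T = -49 + 4*((l² + T*l) + T)*T = -49 + 4*(T + l² + T*l)*T = -49 + 4*T*(T + l² + T*l))
j(-84, z(5))/5225 = (-49 + 4*1*(1 + (-84)² + 1*(-84)))/5225 = (-49 + 4*1*(1 + 7056 - 84))*(1/5225) = (-49 + 4*1*6973)*(1/5225) = (-49 + 27892)*(1/5225) = 27843*(1/5225) = 27843/5225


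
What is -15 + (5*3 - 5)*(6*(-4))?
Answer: -255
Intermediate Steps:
-15 + (5*3 - 5)*(6*(-4)) = -15 + (15 - 5)*(-24) = -15 + 10*(-24) = -15 - 240 = -255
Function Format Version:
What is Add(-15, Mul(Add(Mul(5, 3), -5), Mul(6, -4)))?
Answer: -255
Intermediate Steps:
Add(-15, Mul(Add(Mul(5, 3), -5), Mul(6, -4))) = Add(-15, Mul(Add(15, -5), -24)) = Add(-15, Mul(10, -24)) = Add(-15, -240) = -255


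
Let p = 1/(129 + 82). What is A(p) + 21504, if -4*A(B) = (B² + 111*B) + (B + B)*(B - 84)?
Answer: 957382590/44521 ≈ 21504.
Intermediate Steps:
p = 1/211 ≈ 0.0047393
A(B) = -111*B/4 - B²/4 - B*(-84 + B)/2 (A(B) = -((B² + 111*B) + (B + B)*(B - 84))/4 = -((B² + 111*B) + (2*B)*(-84 + B))/4 = -((B² + 111*B) + 2*B*(-84 + B))/4 = -(B² + 111*B + 2*B*(-84 + B))/4 = -111*B/4 - B²/4 - B*(-84 + B)/2)
A(p) + 21504 = (¾)*(1/211)*(19 - 1*1/211) + 21504 = (¾)*(1/211)*(19 - 1/211) + 21504 = (¾)*(1/211)*(4008/211) + 21504 = 3006/44521 + 21504 = 957382590/44521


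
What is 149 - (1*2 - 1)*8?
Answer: 141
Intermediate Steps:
149 - (1*2 - 1)*8 = 149 - (2 - 1)*8 = 149 - 8 = 141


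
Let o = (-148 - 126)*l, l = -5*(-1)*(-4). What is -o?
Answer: -5480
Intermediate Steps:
l = -20 (l = 5*(-4) = -20)
o = 5480 (o = (-148 - 126)*(-20) = -274*(-20) = 5480)
-o = -1*5480 = -5480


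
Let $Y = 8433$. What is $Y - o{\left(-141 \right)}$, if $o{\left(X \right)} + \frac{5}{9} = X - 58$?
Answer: $\frac{77693}{9} \approx 8632.6$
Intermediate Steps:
$o{\left(X \right)} = - \frac{527}{9} + X$ ($o{\left(X \right)} = - \frac{5}{9} + \left(X - 58\right) = - \frac{5}{9} + \left(-58 + X\right) = - \frac{527}{9} + X$)
$Y - o{\left(-141 \right)} = 8433 - \left(- \frac{527}{9} - 141\right) = 8433 - - \frac{1796}{9} = 8433 + \frac{1796}{9} = \frac{77693}{9}$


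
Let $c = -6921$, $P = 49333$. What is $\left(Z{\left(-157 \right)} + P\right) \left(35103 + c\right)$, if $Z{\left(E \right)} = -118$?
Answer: $1386977130$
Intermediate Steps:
$\left(Z{\left(-157 \right)} + P\right) \left(35103 + c\right) = \left(-118 + 49333\right) \left(35103 - 6921\right) = 49215 \cdot 28182 = 1386977130$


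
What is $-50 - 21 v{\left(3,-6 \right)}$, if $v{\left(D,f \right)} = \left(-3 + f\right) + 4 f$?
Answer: $643$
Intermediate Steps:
$v{\left(D,f \right)} = -3 + 5 f$
$-50 - 21 v{\left(3,-6 \right)} = -50 - 21 \left(-3 + 5 \left(-6\right)\right) = -50 - 21 \left(-3 - 30\right) = -50 - -693 = -50 + 693 = 643$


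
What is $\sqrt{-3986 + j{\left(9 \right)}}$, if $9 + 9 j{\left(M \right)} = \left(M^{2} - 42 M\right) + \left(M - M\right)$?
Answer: $2 i \sqrt{1005} \approx 63.403 i$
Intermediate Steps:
$j{\left(M \right)} = -1 - \frac{14 M}{3} + \frac{M^{2}}{9}$ ($j{\left(M \right)} = -1 + \frac{\left(M^{2} - 42 M\right) + \left(M - M\right)}{9} = -1 + \frac{\left(M^{2} - 42 M\right) + 0}{9} = -1 + \frac{M^{2} - 42 M}{9} = -1 + \left(- \frac{14 M}{3} + \frac{M^{2}}{9}\right) = -1 - \frac{14 M}{3} + \frac{M^{2}}{9}$)
$\sqrt{-3986 + j{\left(9 \right)}} = \sqrt{-3986 - \left(43 - 9\right)} = \sqrt{-3986 - 34} = \sqrt{-4020} = 2 i \sqrt{1005}$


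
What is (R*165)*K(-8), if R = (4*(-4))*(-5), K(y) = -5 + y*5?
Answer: -594000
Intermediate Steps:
K(y) = -5 + 5*y
R = 80 (R = -16*(-5) = 80)
(R*165)*K(-8) = (80*165)*(-5 + 5*(-8)) = 13200*(-5 - 40) = 13200*(-45) = -594000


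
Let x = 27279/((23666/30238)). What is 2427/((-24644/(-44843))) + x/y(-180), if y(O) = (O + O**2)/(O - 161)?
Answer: 528167318656673/130496572270 ≈ 4047.4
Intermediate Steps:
y(O) = (O + O**2)/(-161 + O)
x = 412431201/11833 (x = 27279/((23666*(1/30238))) = 27279/(11833/15119) = 27279*(15119/11833) = 412431201/11833 ≈ 34854.)
2427/((-24644/(-44843))) + x/y(-180) = 2427/((-24644/(-44843))) + 412431201/(11833*((-180*(1 - 180)/(-161 - 180)))) = 2427/((-24644*(-1/44843))) + 412431201/(11833*((-180*(-179)/(-341)))) = 2427/(24644/44843) + 412431201/(11833*((-180*(-1/341)*(-179)))) = 2427*(44843/24644) + 412431201/(11833*(-32220/341)) = 108833961/24644 + (412431201/11833)*(-341/32220) = 108833961/24644 - 15626559949/42362140 = 528167318656673/130496572270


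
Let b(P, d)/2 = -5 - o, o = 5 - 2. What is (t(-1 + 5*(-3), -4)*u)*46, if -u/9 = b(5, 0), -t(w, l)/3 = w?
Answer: 317952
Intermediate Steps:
t(w, l) = -3*w
o = 3
b(P, d) = -16 (b(P, d) = 2*(-5 - 1*3) = 2*(-5 - 3) = 2*(-8) = -16)
u = 144 (u = -9*(-16) = 144)
(t(-1 + 5*(-3), -4)*u)*46 = (-3*(-1 + 5*(-3))*144)*46 = (-3*(-1 - 15)*144)*46 = (-3*(-16)*144)*46 = (48*144)*46 = 6912*46 = 317952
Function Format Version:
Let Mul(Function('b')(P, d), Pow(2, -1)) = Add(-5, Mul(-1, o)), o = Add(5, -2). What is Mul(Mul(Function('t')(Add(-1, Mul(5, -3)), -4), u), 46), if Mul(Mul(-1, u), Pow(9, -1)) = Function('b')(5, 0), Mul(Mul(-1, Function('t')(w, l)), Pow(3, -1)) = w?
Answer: 317952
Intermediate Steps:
Function('t')(w, l) = Mul(-3, w)
o = 3
Function('b')(P, d) = -16 (Function('b')(P, d) = Mul(2, Add(-5, Mul(-1, 3))) = Mul(2, Add(-5, -3)) = Mul(2, -8) = -16)
u = 144 (u = Mul(-9, -16) = 144)
Mul(Mul(Function('t')(Add(-1, Mul(5, -3)), -4), u), 46) = Mul(Mul(Mul(-3, Add(-1, Mul(5, -3))), 144), 46) = Mul(Mul(Mul(-3, Add(-1, -15)), 144), 46) = Mul(Mul(Mul(-3, -16), 144), 46) = Mul(Mul(48, 144), 46) = Mul(6912, 46) = 317952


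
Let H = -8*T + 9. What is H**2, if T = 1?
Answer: 1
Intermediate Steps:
H = 1 (H = -8*1 + 9 = -8 + 9 = 1)
H**2 = 1**2 = 1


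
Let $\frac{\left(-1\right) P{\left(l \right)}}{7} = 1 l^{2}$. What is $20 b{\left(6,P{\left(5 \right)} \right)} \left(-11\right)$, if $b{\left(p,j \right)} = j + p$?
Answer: $37180$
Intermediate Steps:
$P{\left(l \right)} = - 7 l^{2}$ ($P{\left(l \right)} = - 7 \cdot 1 l^{2} = - 7 l^{2}$)
$20 b{\left(6,P{\left(5 \right)} \right)} \left(-11\right) = 20 \left(- 7 \cdot 5^{2} + 6\right) \left(-11\right) = 20 \left(\left(-7\right) 25 + 6\right) \left(-11\right) = 20 \left(-175 + 6\right) \left(-11\right) = 20 \left(-169\right) \left(-11\right) = \left(-3380\right) \left(-11\right) = 37180$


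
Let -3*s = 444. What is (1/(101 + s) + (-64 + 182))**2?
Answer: 30747025/2209 ≈ 13919.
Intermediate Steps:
s = -148 (s = -1/3*444 = -148)
(1/(101 + s) + (-64 + 182))**2 = (1/(101 - 148) + (-64 + 182))**2 = (1/(-47) + 118)**2 = (-1/47 + 118)**2 = (5545/47)**2 = 30747025/2209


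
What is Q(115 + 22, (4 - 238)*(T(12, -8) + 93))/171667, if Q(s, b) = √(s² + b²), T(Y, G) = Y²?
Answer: √3075608533/171667 ≈ 0.32306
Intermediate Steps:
Q(s, b) = √(b² + s²)
Q(115 + 22, (4 - 238)*(T(12, -8) + 93))/171667 = √(((4 - 238)*(12² + 93))² + (115 + 22)²)/171667 = √((-234*(144 + 93))² + 137²)*(1/171667) = √((-234*237)² + 18769)*(1/171667) = √((-55458)² + 18769)*(1/171667) = √(3075589764 + 18769)*(1/171667) = √3075608533*(1/171667) = √3075608533/171667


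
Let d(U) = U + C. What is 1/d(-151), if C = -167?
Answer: -1/318 ≈ -0.0031447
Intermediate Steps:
d(U) = -167 + U (d(U) = U - 167 = -167 + U)
1/d(-151) = 1/(-167 - 151) = 1/(-318) = -1/318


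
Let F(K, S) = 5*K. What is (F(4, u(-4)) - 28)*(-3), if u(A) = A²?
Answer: 24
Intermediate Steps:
(F(4, u(-4)) - 28)*(-3) = (5*4 - 28)*(-3) = (20 - 28)*(-3) = -8*(-3) = 24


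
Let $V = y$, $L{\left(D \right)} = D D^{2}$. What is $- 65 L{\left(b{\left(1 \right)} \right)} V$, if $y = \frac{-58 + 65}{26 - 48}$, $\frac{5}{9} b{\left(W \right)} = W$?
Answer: $\frac{66339}{550} \approx 120.62$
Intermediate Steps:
$b{\left(W \right)} = \frac{9 W}{5}$
$L{\left(D \right)} = D^{3}$
$y = - \frac{7}{22}$ ($y = \frac{7}{-22} = 7 \left(- \frac{1}{22}\right) = - \frac{7}{22} \approx -0.31818$)
$V = - \frac{7}{22} \approx -0.31818$
$- 65 L{\left(b{\left(1 \right)} \right)} V = - 65 \left(\frac{9}{5} \cdot 1\right)^{3} \left(- \frac{7}{22}\right) = - 65 \left(\frac{9}{5}\right)^{3} \left(- \frac{7}{22}\right) = \left(-65\right) \frac{729}{125} \left(- \frac{7}{22}\right) = \left(- \frac{9477}{25}\right) \left(- \frac{7}{22}\right) = \frac{66339}{550}$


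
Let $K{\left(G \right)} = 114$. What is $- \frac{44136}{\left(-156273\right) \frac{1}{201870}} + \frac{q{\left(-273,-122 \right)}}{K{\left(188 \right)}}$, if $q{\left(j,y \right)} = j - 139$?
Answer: $\frac{169274221334}{2969187} \approx 57010.0$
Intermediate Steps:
$q{\left(j,y \right)} = -139 + j$ ($q{\left(j,y \right)} = j - 139 = -139 + j$)
$- \frac{44136}{\left(-156273\right) \frac{1}{201870}} + \frac{q{\left(-273,-122 \right)}}{K{\left(188 \right)}} = - \frac{44136}{\left(-156273\right) \frac{1}{201870}} + \frac{-139 - 273}{114} = - \frac{44136}{\left(-156273\right) \frac{1}{201870}} - \frac{206}{57} = - \frac{44136}{- \frac{52091}{67290}} - \frac{206}{57} = \left(-44136\right) \left(- \frac{67290}{52091}\right) - \frac{206}{57} = \frac{2969911440}{52091} - \frac{206}{57} = \frac{169274221334}{2969187}$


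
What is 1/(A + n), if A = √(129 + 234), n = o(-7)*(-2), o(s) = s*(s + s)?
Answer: -196/38053 - 11*√3/38053 ≈ -0.0056514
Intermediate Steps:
o(s) = 2*s² (o(s) = s*(2*s) = 2*s²)
n = -196 (n = (2*(-7)²)*(-2) = (2*49)*(-2) = 98*(-2) = -196)
A = 11*√3 (A = √363 = 11*√3 ≈ 19.053)
1/(A + n) = 1/(11*√3 - 196) = 1/(-196 + 11*√3)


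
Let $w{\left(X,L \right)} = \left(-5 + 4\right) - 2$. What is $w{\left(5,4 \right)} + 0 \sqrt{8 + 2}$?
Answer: $-3$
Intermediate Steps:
$w{\left(X,L \right)} = -3$ ($w{\left(X,L \right)} = -1 - 2 = -3$)
$w{\left(5,4 \right)} + 0 \sqrt{8 + 2} = -3 + 0 \sqrt{8 + 2} = -3 + 0 \sqrt{10} = -3 + 0 = -3$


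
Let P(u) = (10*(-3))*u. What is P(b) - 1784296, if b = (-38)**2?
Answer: -1827616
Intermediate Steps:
b = 1444
P(u) = -30*u
P(b) - 1784296 = -30*1444 - 1784296 = -43320 - 1784296 = -1827616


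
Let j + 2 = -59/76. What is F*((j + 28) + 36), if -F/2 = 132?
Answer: -307098/19 ≈ -16163.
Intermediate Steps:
F = -264 (F = -2*132 = -264)
j = -211/76 (j = -2 - 59/76 = -211/76 ≈ -2.7763)
F*((j + 28) + 36) = -264*((-211/76 + 28) + 36) = -264*(1917/76 + 36) = -264*4653/76 = -307098/19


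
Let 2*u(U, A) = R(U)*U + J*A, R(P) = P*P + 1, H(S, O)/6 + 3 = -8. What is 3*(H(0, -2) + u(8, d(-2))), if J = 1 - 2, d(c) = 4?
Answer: 576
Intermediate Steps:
H(S, O) = -66 (H(S, O) = -18 + 6*(-8) = -18 - 48 = -66)
R(P) = 1 + P**2 (R(P) = P**2 + 1 = 1 + P**2)
J = -1
u(U, A) = -A/2 + U*(1 + U**2)/2 (u(U, A) = ((1 + U**2)*U - A)/2 = (U*(1 + U**2) - A)/2 = (-A + U*(1 + U**2))/2 = -A/2 + U*(1 + U**2)/2)
3*(H(0, -2) + u(8, d(-2))) = 3*(-66 + ((1/2)*8 + (1/2)*8**3 - 1/2*4)) = 3*(-66 + (4 + (1/2)*512 - 2)) = 3*(-66 + (4 + 256 - 2)) = 3*(-66 + 258) = 3*192 = 576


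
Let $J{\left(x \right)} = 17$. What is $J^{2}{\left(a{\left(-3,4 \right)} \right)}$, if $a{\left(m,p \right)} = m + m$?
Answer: $289$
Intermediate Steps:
$a{\left(m,p \right)} = 2 m$
$J^{2}{\left(a{\left(-3,4 \right)} \right)} = 17^{2} = 289$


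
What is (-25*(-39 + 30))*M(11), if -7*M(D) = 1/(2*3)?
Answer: -75/14 ≈ -5.3571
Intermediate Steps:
M(D) = -1/42 (M(D) = -1/(7*(2*3)) = -⅐/6 = -⅐*⅙ = -1/42)
(-25*(-39 + 30))*M(11) = -25*(-39 + 30)*(-1/42) = -25*(-9)*(-1/42) = 225*(-1/42) = -75/14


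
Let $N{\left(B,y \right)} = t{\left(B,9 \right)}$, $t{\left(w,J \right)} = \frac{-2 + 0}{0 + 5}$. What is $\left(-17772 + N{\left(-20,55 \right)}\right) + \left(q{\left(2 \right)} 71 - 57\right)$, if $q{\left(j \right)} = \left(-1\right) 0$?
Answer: $- \frac{89147}{5} \approx -17829.0$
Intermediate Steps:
$q{\left(j \right)} = 0$
$t{\left(w,J \right)} = - \frac{2}{5}$
$N{\left(B,y \right)} = - \frac{2}{5}$
$\left(-17772 + N{\left(-20,55 \right)}\right) + \left(q{\left(2 \right)} 71 - 57\right) = \left(-17772 - \frac{2}{5}\right) + \left(0 \cdot 71 - 57\right) = - \frac{88862}{5} + \left(0 - 57\right) = - \frac{88862}{5} - 57 = - \frac{89147}{5}$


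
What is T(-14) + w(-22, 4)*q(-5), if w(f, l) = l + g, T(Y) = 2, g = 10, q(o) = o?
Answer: -68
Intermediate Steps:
w(f, l) = 10 + l (w(f, l) = l + 10 = 10 + l)
T(-14) + w(-22, 4)*q(-5) = 2 + (10 + 4)*(-5) = 2 + 14*(-5) = 2 - 70 = -68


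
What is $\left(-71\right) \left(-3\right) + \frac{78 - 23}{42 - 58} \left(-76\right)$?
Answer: $\frac{1897}{4} \approx 474.25$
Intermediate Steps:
$\left(-71\right) \left(-3\right) + \frac{78 - 23}{42 - 58} \left(-76\right) = 213 + \frac{55}{-16} \left(-76\right) = 213 + 55 \left(- \frac{1}{16}\right) \left(-76\right) = 213 - - \frac{1045}{4} = 213 + \frac{1045}{4} = \frac{1897}{4}$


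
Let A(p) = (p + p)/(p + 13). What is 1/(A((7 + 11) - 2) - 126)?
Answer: -29/3622 ≈ -0.0080066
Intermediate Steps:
A(p) = 2*p/(13 + p) (A(p) = (2*p)/(13 + p) = 2*p/(13 + p))
1/(A((7 + 11) - 2) - 126) = 1/(2*((7 + 11) - 2)/(13 + ((7 + 11) - 2)) - 126) = 1/(2*(18 - 2)/(13 + (18 - 2)) - 126) = 1/(2*16/(13 + 16) - 126) = 1/(2*16/29 - 126) = 1/(2*16*(1/29) - 126) = 1/(32/29 - 126) = 1/(-3622/29) = -29/3622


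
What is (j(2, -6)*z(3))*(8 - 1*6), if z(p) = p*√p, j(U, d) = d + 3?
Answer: -18*√3 ≈ -31.177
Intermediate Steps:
j(U, d) = 3 + d
z(p) = p^(3/2)
(j(2, -6)*z(3))*(8 - 1*6) = ((3 - 6)*3^(3/2))*(8 - 1*6) = (-9*√3)*(8 - 6) = -9*√3*2 = -18*√3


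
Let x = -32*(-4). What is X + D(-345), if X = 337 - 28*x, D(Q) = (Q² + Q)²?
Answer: 14084939153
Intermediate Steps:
D(Q) = (Q + Q²)²
x = 128
X = -3247 (X = 337 - 28*128 = 337 - 3584 = -3247)
X + D(-345) = -3247 + (-345)²*(1 - 345)² = -3247 + 119025*(-344)² = -3247 + 119025*118336 = -3247 + 14084942400 = 14084939153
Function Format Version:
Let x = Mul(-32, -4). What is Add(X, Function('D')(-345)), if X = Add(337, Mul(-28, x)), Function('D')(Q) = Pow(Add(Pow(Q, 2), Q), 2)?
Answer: 14084939153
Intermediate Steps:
Function('D')(Q) = Pow(Add(Q, Pow(Q, 2)), 2)
x = 128
X = -3247 (X = Add(337, Mul(-28, 128)) = Add(337, -3584) = -3247)
Add(X, Function('D')(-345)) = Add(-3247, Mul(Pow(-345, 2), Pow(Add(1, -345), 2))) = Add(-3247, Mul(119025, Pow(-344, 2))) = Add(-3247, Mul(119025, 118336)) = Add(-3247, 14084942400) = 14084939153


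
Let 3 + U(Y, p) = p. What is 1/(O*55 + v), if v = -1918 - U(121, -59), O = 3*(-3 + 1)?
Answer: -1/2186 ≈ -0.00045746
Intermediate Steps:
O = -6 (O = 3*(-2) = -6)
U(Y, p) = -3 + p
v = -1856 (v = -1918 - (-3 - 59) = -1918 - 1*(-62) = -1918 + 62 = -1856)
1/(O*55 + v) = 1/(-6*55 - 1856) = 1/(-330 - 1856) = 1/(-2186) = -1/2186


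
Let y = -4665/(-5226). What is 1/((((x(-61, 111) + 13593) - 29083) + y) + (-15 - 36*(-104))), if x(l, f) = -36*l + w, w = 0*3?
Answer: -1742/16660675 ≈ -0.00010456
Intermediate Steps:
w = 0
x(l, f) = -36*l (x(l, f) = -36*l + 0 = -36*l)
y = 1555/1742 (y = -4665*(-1/5226) = 1555/1742 ≈ 0.89265)
1/((((x(-61, 111) + 13593) - 29083) + y) + (-15 - 36*(-104))) = 1/((((-36*(-61) + 13593) - 29083) + 1555/1742) + (-15 - 36*(-104))) = 1/((((2196 + 13593) - 29083) + 1555/1742) + (-15 + 3744)) = 1/(((15789 - 29083) + 1555/1742) + 3729) = 1/((-13294 + 1555/1742) + 3729) = 1/(-23156593/1742 + 3729) = 1/(-16660675/1742) = -1742/16660675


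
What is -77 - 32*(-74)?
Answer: 2291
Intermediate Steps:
-77 - 32*(-74) = -77 + 2368 = 2291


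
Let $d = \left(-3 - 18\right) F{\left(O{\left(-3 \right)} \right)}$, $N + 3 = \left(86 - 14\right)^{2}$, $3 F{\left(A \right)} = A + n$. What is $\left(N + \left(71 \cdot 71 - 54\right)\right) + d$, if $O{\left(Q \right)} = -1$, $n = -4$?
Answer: $10203$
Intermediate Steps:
$F{\left(A \right)} = - \frac{4}{3} + \frac{A}{3}$ ($F{\left(A \right)} = \frac{A - 4}{3} = \frac{-4 + A}{3} = - \frac{4}{3} + \frac{A}{3}$)
$N = 5181$ ($N = -3 + \left(86 - 14\right)^{2} = -3 + 72^{2} = -3 + 5184 = 5181$)
$d = 35$ ($d = \left(-3 - 18\right) \left(- \frac{4}{3} + \frac{1}{3} \left(-1\right)\right) = - 21 \left(- \frac{4}{3} - \frac{1}{3}\right) = \left(-21\right) \left(- \frac{5}{3}\right) = 35$)
$\left(N + \left(71 \cdot 71 - 54\right)\right) + d = \left(5181 + \left(71 \cdot 71 - 54\right)\right) + 35 = \left(5181 + \left(5041 - 54\right)\right) + 35 = \left(5181 + 4987\right) + 35 = 10168 + 35 = 10203$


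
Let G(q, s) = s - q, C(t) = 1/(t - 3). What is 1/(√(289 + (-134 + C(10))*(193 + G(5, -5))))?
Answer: -I*√296534/84724 ≈ -0.0064273*I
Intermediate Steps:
C(t) = 1/(-3 + t)
1/(√(289 + (-134 + C(10))*(193 + G(5, -5)))) = 1/(√(289 + (-134 + 1/(-3 + 10))*(193 + (-5 - 1*5)))) = 1/(√(289 + (-134 + 1/7)*(193 + (-5 - 5)))) = 1/(√(289 + (-134 + ⅐)*(193 - 10))) = 1/(√(289 - 937/7*183)) = 1/(√(289 - 171471/7)) = 1/(√(-169448/7)) = 1/(2*I*√296534/7) = -I*√296534/84724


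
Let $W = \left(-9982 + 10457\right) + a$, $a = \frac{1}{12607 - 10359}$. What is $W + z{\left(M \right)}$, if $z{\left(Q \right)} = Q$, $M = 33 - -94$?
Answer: $\frac{1353297}{2248} \approx 602.0$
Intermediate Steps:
$M = 127$ ($M = 33 + 94 = 127$)
$a = \frac{1}{2248} \approx 0.00044484$
$W = \frac{1067801}{2248}$ ($W = \left(-9982 + 10457\right) + \frac{1}{2248} = 475 + \frac{1}{2248} = \frac{1067801}{2248} \approx 475.0$)
$W + z{\left(M \right)} = \frac{1067801}{2248} + 127 = \frac{1353297}{2248}$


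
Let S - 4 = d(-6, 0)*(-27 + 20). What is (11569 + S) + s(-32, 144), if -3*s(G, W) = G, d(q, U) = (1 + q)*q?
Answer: 34121/3 ≈ 11374.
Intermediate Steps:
d(q, U) = q*(1 + q)
s(G, W) = -G/3
S = -206 (S = 4 + (-6*(1 - 6))*(-27 + 20) = 4 - 6*(-5)*(-7) = 4 + 30*(-7) = 4 - 210 = -206)
(11569 + S) + s(-32, 144) = (11569 - 206) - 1/3*(-32) = 11363 + 32/3 = 34121/3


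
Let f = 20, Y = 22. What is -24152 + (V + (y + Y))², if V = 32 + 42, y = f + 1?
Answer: -10463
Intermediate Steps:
y = 21 (y = 20 + 1 = 21)
V = 74
-24152 + (V + (y + Y))² = -24152 + (74 + (21 + 22))² = -24152 + (74 + 43)² = -24152 + 117² = -24152 + 13689 = -10463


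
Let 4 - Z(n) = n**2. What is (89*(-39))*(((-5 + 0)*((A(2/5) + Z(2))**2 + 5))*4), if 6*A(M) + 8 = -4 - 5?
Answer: 2713165/3 ≈ 9.0439e+5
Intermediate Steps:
A(M) = -17/6 (A(M) = -4/3 + (-4 - 5)/6 = -4/3 + (1/6)*(-9) = -4/3 - 3/2 = -17/6)
Z(n) = 4 - n**2
(89*(-39))*(((-5 + 0)*((A(2/5) + Z(2))**2 + 5))*4) = (89*(-39))*(((-5 + 0)*((-17/6 + (4 - 1*2**2))**2 + 5))*4) = -3471*(-5*((-17/6 + (4 - 1*4))**2 + 5))*4 = -3471*(-5*((-17/6 + (4 - 4))**2 + 5))*4 = -3471*(-5*((-17/6 + 0)**2 + 5))*4 = -3471*(-5*((-17/6)**2 + 5))*4 = -3471*(-5*(289/36 + 5))*4 = -3471*(-5*469/36)*4 = -(-2713165)*4/12 = -3471*(-2345/9) = 2713165/3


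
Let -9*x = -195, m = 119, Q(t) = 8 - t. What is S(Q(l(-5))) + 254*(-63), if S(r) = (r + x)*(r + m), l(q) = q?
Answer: -11426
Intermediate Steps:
x = 65/3 (x = -⅑*(-195) = 65/3 ≈ 21.667)
S(r) = (119 + r)*(65/3 + r) (S(r) = (r + 65/3)*(r + 119) = (65/3 + r)*(119 + r) = (119 + r)*(65/3 + r))
S(Q(l(-5))) + 254*(-63) = (7735/3 + (8 - 1*(-5))² + 422*(8 - 1*(-5))/3) + 254*(-63) = (7735/3 + (8 + 5)² + 422*(8 + 5)/3) - 16002 = (7735/3 + 13² + (422/3)*13) - 16002 = (7735/3 + 169 + 5486/3) - 16002 = 4576 - 16002 = -11426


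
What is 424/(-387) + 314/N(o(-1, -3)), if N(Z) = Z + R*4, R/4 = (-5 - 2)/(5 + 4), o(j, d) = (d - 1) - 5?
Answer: -1175494/74691 ≈ -15.738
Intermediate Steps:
o(j, d) = -6 + d (o(j, d) = (-1 + d) - 5 = -6 + d)
R = -28/9 (R = 4*((-5 - 2)/(5 + 4)) = 4*(-7/9) = -28/9 ≈ -3.1111)
N(Z) = -112/9 + Z (N(Z) = Z - 28/9*4 = Z - 112/9 = -112/9 + Z)
424/(-387) + 314/N(o(-1, -3)) = 424/(-387) + 314/(-112/9 + (-6 - 3)) = 424*(-1/387) + 314/(-112/9 - 9) = -424/387 + 314/(-193/9) = -424/387 + 314*(-9/193) = -424/387 - 2826/193 = -1175494/74691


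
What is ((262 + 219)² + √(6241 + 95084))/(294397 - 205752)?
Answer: 231361/88645 + √4053/17729 ≈ 2.6136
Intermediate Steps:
((262 + 219)² + √(6241 + 95084))/(294397 - 205752) = (481² + √101325)/88645 = (231361 + 5*√4053)*(1/88645) = 231361/88645 + √4053/17729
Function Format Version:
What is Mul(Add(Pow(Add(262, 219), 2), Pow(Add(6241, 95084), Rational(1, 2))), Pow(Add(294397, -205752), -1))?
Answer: Add(Rational(231361, 88645), Mul(Rational(1, 17729), Pow(4053, Rational(1, 2)))) ≈ 2.6136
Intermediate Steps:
Mul(Add(Pow(Add(262, 219), 2), Pow(Add(6241, 95084), Rational(1, 2))), Pow(Add(294397, -205752), -1)) = Mul(Add(Pow(481, 2), Pow(101325, Rational(1, 2))), Pow(88645, -1)) = Mul(Add(231361, Mul(5, Pow(4053, Rational(1, 2)))), Rational(1, 88645)) = Add(Rational(231361, 88645), Mul(Rational(1, 17729), Pow(4053, Rational(1, 2))))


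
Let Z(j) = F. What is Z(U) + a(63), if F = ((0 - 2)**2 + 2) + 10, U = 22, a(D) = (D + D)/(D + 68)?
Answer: 2222/131 ≈ 16.962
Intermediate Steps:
a(D) = 2*D/(68 + D) (a(D) = (2*D)/(68 + D) = 2*D/(68 + D))
F = 16 (F = ((-2)**2 + 2) + 10 = (4 + 2) + 10 = 6 + 10 = 16)
Z(j) = 16
Z(U) + a(63) = 16 + 2*63/(68 + 63) = 16 + 2*63/131 = 16 + 2*63*(1/131) = 16 + 126/131 = 2222/131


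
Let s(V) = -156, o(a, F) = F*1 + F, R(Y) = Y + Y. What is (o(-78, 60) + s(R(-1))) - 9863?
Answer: -9899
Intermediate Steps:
R(Y) = 2*Y
o(a, F) = 2*F (o(a, F) = F + F = 2*F)
(o(-78, 60) + s(R(-1))) - 9863 = (2*60 - 156) - 9863 = (120 - 156) - 9863 = -36 - 9863 = -9899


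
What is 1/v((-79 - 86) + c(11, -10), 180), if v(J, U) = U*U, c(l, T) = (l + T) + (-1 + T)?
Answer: 1/32400 ≈ 3.0864e-5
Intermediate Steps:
c(l, T) = -1 + l + 2*T (c(l, T) = (T + l) + (-1 + T) = -1 + l + 2*T)
v(J, U) = U²
1/v((-79 - 86) + c(11, -10), 180) = 1/(180²) = 1/32400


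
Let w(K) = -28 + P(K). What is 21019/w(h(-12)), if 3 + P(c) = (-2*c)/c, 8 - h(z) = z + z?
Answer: -21019/33 ≈ -636.94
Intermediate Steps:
h(z) = 8 - 2*z (h(z) = 8 - (z + z) = 8 - 2*z)
P(c) = -5 (P(c) = -3 + (-2*c)/c = -3 - 2 = -5)
w(K) = -33 (w(K) = -28 - 5 = -33)
21019/w(h(-12)) = 21019/(-33) = 21019*(-1/33) = -21019/33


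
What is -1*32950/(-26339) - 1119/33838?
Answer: 1085488759/891259082 ≈ 1.2179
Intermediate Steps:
-1*32950/(-26339) - 1119/33838 = -32950*(-1/26339) - 1119*1/33838 = 32950/26339 - 1119/33838 = 1085488759/891259082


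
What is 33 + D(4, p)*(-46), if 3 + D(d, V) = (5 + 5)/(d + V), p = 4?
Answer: 227/2 ≈ 113.50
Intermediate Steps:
D(d, V) = -3 + 10/(V + d) (D(d, V) = -3 + (5 + 5)/(d + V) = -3 + 10/(V + d))
33 + D(4, p)*(-46) = 33 + ((10 - 3*4 - 3*4)/(4 + 4))*(-46) = 33 + ((10 - 12 - 12)/8)*(-46) = 33 + ((1/8)*(-14))*(-46) = 33 - 7/4*(-46) = 33 + 161/2 = 227/2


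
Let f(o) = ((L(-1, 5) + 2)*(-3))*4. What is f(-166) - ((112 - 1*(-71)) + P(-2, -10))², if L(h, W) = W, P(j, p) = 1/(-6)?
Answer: -1206433/36 ≈ -33512.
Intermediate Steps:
P(j, p) = -⅙
f(o) = -84 (f(o) = ((5 + 2)*(-3))*4 = (7*(-3))*4 = -21*4 = -84)
f(-166) - ((112 - 1*(-71)) + P(-2, -10))² = -84 - ((112 - 1*(-71)) - ⅙)² = -84 - ((112 + 71) - ⅙)² = -84 - (183 - ⅙)² = -84 - (1097/6)² = -84 - 1*1203409/36 = -84 - 1203409/36 = -1206433/36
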